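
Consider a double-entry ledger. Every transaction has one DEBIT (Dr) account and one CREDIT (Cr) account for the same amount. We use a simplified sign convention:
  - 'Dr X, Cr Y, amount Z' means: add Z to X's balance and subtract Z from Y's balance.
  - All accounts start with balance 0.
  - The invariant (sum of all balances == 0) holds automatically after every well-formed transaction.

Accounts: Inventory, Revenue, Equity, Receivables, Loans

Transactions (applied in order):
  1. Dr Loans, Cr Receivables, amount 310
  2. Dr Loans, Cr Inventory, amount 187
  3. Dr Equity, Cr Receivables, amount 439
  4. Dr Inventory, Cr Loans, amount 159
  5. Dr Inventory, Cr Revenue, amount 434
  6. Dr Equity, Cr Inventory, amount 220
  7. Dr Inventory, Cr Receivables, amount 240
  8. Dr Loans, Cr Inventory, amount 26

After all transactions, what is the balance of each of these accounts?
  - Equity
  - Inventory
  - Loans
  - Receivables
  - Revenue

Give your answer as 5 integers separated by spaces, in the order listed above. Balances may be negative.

After txn 1 (Dr Loans, Cr Receivables, amount 310): Loans=310 Receivables=-310
After txn 2 (Dr Loans, Cr Inventory, amount 187): Inventory=-187 Loans=497 Receivables=-310
After txn 3 (Dr Equity, Cr Receivables, amount 439): Equity=439 Inventory=-187 Loans=497 Receivables=-749
After txn 4 (Dr Inventory, Cr Loans, amount 159): Equity=439 Inventory=-28 Loans=338 Receivables=-749
After txn 5 (Dr Inventory, Cr Revenue, amount 434): Equity=439 Inventory=406 Loans=338 Receivables=-749 Revenue=-434
After txn 6 (Dr Equity, Cr Inventory, amount 220): Equity=659 Inventory=186 Loans=338 Receivables=-749 Revenue=-434
After txn 7 (Dr Inventory, Cr Receivables, amount 240): Equity=659 Inventory=426 Loans=338 Receivables=-989 Revenue=-434
After txn 8 (Dr Loans, Cr Inventory, amount 26): Equity=659 Inventory=400 Loans=364 Receivables=-989 Revenue=-434

Answer: 659 400 364 -989 -434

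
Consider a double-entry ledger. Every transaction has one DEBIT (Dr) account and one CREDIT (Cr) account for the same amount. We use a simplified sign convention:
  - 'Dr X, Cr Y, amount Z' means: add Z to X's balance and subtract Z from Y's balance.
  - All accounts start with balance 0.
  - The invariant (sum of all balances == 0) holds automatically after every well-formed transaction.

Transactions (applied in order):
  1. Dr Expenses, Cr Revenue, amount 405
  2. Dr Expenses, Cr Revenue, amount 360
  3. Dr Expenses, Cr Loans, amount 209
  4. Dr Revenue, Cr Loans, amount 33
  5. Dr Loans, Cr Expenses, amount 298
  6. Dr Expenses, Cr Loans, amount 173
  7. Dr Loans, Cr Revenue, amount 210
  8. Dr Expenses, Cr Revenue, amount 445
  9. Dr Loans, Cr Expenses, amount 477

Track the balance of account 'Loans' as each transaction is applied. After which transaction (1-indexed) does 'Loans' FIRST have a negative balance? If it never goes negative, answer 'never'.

Answer: 3

Derivation:
After txn 1: Loans=0
After txn 2: Loans=0
After txn 3: Loans=-209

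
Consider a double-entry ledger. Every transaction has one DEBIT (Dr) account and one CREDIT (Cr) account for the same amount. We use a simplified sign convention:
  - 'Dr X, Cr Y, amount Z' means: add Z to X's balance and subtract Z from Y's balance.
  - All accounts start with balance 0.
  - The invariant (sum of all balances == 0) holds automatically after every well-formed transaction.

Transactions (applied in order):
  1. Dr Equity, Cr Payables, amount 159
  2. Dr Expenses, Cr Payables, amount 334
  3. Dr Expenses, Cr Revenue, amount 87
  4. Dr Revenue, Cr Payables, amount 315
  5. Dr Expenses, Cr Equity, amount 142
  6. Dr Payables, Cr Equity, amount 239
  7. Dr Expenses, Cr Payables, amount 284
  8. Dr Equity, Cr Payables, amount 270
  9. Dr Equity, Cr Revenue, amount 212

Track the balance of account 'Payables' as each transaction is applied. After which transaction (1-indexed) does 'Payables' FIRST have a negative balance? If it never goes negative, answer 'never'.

After txn 1: Payables=-159

Answer: 1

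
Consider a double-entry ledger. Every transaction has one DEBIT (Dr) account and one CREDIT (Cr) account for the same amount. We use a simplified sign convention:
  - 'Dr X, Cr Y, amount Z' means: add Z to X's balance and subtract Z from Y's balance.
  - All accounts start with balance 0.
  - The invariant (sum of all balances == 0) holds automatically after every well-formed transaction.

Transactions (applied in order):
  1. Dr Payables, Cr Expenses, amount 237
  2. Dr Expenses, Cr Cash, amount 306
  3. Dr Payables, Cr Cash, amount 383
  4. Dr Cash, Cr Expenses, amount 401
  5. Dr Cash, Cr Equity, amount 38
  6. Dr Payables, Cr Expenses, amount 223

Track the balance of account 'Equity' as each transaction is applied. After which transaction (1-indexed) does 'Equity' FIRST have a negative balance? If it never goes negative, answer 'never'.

After txn 1: Equity=0
After txn 2: Equity=0
After txn 3: Equity=0
After txn 4: Equity=0
After txn 5: Equity=-38

Answer: 5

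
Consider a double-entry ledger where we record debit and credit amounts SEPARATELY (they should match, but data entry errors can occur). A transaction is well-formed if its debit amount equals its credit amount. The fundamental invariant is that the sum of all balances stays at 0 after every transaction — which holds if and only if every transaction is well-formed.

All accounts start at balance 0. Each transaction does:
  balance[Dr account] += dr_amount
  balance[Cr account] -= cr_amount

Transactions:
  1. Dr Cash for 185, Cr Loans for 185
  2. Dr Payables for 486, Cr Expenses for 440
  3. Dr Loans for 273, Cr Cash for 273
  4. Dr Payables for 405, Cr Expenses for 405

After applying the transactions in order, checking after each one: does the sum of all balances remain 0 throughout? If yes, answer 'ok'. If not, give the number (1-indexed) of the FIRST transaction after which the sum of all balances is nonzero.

After txn 1: dr=185 cr=185 sum_balances=0
After txn 2: dr=486 cr=440 sum_balances=46
After txn 3: dr=273 cr=273 sum_balances=46
After txn 4: dr=405 cr=405 sum_balances=46

Answer: 2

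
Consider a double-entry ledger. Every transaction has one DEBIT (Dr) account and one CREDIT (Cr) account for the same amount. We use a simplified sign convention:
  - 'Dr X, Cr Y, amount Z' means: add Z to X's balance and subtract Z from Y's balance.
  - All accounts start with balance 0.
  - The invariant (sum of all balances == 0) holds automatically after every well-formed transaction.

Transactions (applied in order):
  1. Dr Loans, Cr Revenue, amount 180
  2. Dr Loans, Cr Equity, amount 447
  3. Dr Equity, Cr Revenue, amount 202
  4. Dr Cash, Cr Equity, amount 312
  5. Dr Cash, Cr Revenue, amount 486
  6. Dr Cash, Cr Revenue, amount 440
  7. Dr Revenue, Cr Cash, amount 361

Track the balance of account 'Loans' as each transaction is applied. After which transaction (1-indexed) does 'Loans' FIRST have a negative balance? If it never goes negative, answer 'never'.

Answer: never

Derivation:
After txn 1: Loans=180
After txn 2: Loans=627
After txn 3: Loans=627
After txn 4: Loans=627
After txn 5: Loans=627
After txn 6: Loans=627
After txn 7: Loans=627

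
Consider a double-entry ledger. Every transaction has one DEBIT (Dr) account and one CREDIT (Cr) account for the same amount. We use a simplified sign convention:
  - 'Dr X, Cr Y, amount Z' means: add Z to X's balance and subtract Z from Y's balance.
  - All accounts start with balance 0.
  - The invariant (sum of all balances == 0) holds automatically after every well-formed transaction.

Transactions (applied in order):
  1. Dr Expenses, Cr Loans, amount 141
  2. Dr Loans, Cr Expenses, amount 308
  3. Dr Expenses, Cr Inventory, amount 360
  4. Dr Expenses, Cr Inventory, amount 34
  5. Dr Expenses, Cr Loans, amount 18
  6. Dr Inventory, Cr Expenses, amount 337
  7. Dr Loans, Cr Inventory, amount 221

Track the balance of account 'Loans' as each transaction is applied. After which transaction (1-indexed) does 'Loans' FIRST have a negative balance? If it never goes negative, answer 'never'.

After txn 1: Loans=-141

Answer: 1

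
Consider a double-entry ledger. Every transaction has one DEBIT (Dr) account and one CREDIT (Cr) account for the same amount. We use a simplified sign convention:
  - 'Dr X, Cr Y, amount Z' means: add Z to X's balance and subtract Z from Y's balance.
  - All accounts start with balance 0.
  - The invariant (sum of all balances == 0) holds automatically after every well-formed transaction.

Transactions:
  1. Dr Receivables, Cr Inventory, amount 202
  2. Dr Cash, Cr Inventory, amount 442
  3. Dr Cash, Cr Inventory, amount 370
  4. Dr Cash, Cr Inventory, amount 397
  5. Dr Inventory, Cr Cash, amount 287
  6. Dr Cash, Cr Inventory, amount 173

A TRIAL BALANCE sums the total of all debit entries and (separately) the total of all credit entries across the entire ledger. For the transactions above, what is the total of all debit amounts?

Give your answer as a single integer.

Txn 1: debit+=202
Txn 2: debit+=442
Txn 3: debit+=370
Txn 4: debit+=397
Txn 5: debit+=287
Txn 6: debit+=173
Total debits = 1871

Answer: 1871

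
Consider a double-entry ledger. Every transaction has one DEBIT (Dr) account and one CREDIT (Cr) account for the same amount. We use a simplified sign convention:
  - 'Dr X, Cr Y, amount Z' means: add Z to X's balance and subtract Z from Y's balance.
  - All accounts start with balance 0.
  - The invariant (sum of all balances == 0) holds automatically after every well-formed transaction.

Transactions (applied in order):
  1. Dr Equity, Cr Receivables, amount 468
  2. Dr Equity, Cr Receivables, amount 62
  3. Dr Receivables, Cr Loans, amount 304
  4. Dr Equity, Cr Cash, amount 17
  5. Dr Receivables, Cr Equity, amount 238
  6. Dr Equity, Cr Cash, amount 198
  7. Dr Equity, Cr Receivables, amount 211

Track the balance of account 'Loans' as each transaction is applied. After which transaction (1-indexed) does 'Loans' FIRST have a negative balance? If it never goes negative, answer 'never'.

After txn 1: Loans=0
After txn 2: Loans=0
After txn 3: Loans=-304

Answer: 3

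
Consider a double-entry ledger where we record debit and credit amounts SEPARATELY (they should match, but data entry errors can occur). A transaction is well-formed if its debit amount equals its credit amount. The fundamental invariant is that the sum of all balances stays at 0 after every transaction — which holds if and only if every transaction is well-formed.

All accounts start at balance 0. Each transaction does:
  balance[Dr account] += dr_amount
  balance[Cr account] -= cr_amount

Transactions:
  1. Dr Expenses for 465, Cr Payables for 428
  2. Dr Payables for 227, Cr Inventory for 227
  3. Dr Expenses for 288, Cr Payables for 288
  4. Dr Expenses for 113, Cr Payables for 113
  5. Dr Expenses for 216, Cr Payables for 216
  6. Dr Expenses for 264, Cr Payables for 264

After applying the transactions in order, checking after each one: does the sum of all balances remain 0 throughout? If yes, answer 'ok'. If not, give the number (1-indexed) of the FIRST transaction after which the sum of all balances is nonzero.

After txn 1: dr=465 cr=428 sum_balances=37
After txn 2: dr=227 cr=227 sum_balances=37
After txn 3: dr=288 cr=288 sum_balances=37
After txn 4: dr=113 cr=113 sum_balances=37
After txn 5: dr=216 cr=216 sum_balances=37
After txn 6: dr=264 cr=264 sum_balances=37

Answer: 1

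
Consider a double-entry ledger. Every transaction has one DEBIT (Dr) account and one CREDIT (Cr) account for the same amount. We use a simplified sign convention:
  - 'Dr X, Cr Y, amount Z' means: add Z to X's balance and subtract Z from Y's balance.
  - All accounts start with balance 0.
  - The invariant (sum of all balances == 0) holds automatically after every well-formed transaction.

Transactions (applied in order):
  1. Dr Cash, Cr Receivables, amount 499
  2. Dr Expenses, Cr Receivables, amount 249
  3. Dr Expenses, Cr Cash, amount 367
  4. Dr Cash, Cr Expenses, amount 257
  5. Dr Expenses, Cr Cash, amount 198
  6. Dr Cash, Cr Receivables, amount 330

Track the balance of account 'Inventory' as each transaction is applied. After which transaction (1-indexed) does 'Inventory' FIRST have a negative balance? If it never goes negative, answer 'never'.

After txn 1: Inventory=0
After txn 2: Inventory=0
After txn 3: Inventory=0
After txn 4: Inventory=0
After txn 5: Inventory=0
After txn 6: Inventory=0

Answer: never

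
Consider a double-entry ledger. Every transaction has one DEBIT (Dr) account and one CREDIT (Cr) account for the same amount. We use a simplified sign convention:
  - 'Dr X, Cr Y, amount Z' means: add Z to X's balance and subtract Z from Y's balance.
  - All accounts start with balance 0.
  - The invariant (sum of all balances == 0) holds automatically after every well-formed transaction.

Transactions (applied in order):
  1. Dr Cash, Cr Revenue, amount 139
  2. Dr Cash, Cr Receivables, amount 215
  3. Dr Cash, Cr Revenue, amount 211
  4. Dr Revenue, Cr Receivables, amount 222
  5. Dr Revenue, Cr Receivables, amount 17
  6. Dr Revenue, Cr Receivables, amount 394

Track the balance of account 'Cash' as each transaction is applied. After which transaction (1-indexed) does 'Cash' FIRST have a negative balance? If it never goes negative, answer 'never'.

After txn 1: Cash=139
After txn 2: Cash=354
After txn 3: Cash=565
After txn 4: Cash=565
After txn 5: Cash=565
After txn 6: Cash=565

Answer: never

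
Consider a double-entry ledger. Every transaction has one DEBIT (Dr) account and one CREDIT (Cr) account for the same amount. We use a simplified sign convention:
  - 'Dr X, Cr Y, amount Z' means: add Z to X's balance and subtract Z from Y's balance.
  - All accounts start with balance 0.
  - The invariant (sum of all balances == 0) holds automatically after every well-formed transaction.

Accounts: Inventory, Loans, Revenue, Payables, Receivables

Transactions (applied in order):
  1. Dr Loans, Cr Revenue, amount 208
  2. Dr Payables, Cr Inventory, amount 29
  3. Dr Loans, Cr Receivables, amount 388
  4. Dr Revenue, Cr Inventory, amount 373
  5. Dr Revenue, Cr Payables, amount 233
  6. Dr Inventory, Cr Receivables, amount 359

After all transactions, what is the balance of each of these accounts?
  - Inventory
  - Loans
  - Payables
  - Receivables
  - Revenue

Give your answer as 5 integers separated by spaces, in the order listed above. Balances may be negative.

After txn 1 (Dr Loans, Cr Revenue, amount 208): Loans=208 Revenue=-208
After txn 2 (Dr Payables, Cr Inventory, amount 29): Inventory=-29 Loans=208 Payables=29 Revenue=-208
After txn 3 (Dr Loans, Cr Receivables, amount 388): Inventory=-29 Loans=596 Payables=29 Receivables=-388 Revenue=-208
After txn 4 (Dr Revenue, Cr Inventory, amount 373): Inventory=-402 Loans=596 Payables=29 Receivables=-388 Revenue=165
After txn 5 (Dr Revenue, Cr Payables, amount 233): Inventory=-402 Loans=596 Payables=-204 Receivables=-388 Revenue=398
After txn 6 (Dr Inventory, Cr Receivables, amount 359): Inventory=-43 Loans=596 Payables=-204 Receivables=-747 Revenue=398

Answer: -43 596 -204 -747 398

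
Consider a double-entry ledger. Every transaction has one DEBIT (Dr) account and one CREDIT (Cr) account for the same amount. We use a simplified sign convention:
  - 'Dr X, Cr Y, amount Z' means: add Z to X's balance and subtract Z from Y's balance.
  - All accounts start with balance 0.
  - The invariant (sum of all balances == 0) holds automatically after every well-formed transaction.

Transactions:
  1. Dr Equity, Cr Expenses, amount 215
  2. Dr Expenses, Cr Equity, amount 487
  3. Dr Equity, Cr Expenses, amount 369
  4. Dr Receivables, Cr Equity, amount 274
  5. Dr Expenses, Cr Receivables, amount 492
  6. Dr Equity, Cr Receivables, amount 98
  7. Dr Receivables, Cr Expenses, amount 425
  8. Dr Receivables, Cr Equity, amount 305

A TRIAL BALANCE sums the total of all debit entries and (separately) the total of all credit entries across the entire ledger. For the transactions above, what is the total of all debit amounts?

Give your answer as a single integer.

Txn 1: debit+=215
Txn 2: debit+=487
Txn 3: debit+=369
Txn 4: debit+=274
Txn 5: debit+=492
Txn 6: debit+=98
Txn 7: debit+=425
Txn 8: debit+=305
Total debits = 2665

Answer: 2665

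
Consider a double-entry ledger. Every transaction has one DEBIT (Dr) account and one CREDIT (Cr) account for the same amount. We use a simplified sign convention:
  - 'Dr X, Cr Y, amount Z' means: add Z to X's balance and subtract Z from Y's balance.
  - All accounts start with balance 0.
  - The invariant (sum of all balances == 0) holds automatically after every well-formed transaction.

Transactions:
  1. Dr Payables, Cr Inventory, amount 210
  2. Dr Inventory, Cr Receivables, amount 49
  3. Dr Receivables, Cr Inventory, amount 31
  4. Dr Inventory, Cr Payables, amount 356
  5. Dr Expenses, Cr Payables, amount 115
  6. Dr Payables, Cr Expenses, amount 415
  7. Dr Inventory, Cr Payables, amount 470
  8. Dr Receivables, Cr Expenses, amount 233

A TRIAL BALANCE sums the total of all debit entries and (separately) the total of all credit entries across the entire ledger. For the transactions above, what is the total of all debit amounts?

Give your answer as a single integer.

Answer: 1879

Derivation:
Txn 1: debit+=210
Txn 2: debit+=49
Txn 3: debit+=31
Txn 4: debit+=356
Txn 5: debit+=115
Txn 6: debit+=415
Txn 7: debit+=470
Txn 8: debit+=233
Total debits = 1879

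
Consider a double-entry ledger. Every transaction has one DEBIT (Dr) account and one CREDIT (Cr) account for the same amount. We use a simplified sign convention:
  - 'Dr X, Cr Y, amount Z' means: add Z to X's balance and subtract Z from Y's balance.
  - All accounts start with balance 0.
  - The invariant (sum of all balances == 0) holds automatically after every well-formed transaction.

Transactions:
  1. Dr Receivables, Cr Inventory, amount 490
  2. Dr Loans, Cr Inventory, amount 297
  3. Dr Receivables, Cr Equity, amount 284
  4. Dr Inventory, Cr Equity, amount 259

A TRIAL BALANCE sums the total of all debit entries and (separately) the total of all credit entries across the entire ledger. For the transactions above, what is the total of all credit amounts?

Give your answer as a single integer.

Txn 1: credit+=490
Txn 2: credit+=297
Txn 3: credit+=284
Txn 4: credit+=259
Total credits = 1330

Answer: 1330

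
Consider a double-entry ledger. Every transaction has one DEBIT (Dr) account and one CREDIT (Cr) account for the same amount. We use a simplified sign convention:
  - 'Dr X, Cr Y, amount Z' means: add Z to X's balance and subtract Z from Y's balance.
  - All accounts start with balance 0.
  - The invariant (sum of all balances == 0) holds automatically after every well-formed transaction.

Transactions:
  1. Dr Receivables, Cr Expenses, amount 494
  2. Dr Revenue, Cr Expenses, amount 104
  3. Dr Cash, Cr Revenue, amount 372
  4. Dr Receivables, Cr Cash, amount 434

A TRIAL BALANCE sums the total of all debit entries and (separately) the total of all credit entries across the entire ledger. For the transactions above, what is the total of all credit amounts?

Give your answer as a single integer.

Txn 1: credit+=494
Txn 2: credit+=104
Txn 3: credit+=372
Txn 4: credit+=434
Total credits = 1404

Answer: 1404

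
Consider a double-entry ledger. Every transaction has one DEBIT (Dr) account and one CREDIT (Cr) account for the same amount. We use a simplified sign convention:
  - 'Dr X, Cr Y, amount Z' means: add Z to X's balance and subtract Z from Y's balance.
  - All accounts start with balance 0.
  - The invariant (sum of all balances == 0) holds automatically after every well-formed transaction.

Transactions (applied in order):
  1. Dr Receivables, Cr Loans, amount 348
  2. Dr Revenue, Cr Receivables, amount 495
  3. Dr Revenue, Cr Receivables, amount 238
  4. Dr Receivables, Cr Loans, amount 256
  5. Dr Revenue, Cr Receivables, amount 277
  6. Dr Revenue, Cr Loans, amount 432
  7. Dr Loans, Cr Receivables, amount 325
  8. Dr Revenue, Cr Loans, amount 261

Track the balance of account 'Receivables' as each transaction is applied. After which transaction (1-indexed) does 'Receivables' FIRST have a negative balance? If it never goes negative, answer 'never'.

Answer: 2

Derivation:
After txn 1: Receivables=348
After txn 2: Receivables=-147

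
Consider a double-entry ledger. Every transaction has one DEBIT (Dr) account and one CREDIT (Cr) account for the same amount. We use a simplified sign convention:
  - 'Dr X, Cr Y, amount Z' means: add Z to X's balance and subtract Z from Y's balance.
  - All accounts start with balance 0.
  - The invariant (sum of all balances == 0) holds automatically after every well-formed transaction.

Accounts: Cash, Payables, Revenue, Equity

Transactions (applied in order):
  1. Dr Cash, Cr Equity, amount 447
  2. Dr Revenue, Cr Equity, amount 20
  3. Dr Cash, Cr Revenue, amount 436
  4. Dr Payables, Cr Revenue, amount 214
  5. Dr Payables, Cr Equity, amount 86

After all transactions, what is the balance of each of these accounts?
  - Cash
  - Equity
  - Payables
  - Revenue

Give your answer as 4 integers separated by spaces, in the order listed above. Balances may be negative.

After txn 1 (Dr Cash, Cr Equity, amount 447): Cash=447 Equity=-447
After txn 2 (Dr Revenue, Cr Equity, amount 20): Cash=447 Equity=-467 Revenue=20
After txn 3 (Dr Cash, Cr Revenue, amount 436): Cash=883 Equity=-467 Revenue=-416
After txn 4 (Dr Payables, Cr Revenue, amount 214): Cash=883 Equity=-467 Payables=214 Revenue=-630
After txn 5 (Dr Payables, Cr Equity, amount 86): Cash=883 Equity=-553 Payables=300 Revenue=-630

Answer: 883 -553 300 -630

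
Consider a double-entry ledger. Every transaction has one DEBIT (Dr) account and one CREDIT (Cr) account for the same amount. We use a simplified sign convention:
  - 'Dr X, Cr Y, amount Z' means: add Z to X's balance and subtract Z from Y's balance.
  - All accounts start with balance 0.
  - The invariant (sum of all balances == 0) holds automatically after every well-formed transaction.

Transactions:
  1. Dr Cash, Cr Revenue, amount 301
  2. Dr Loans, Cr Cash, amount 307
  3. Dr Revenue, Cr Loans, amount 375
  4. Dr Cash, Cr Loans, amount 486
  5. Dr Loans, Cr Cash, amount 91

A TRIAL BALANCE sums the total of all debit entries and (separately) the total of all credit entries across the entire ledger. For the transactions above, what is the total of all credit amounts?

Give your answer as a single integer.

Txn 1: credit+=301
Txn 2: credit+=307
Txn 3: credit+=375
Txn 4: credit+=486
Txn 5: credit+=91
Total credits = 1560

Answer: 1560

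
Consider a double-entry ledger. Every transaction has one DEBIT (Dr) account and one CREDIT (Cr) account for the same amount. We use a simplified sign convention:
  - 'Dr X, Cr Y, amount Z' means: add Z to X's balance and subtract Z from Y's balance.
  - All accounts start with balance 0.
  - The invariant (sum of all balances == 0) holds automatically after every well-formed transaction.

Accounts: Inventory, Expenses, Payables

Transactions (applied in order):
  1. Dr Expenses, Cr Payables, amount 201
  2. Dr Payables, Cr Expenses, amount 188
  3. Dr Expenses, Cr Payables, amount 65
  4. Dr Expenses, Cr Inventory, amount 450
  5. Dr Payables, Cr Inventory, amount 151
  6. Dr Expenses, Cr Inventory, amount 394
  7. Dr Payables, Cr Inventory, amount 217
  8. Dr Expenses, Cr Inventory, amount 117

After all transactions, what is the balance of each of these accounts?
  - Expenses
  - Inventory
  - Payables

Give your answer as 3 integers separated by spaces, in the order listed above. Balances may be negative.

Answer: 1039 -1329 290

Derivation:
After txn 1 (Dr Expenses, Cr Payables, amount 201): Expenses=201 Payables=-201
After txn 2 (Dr Payables, Cr Expenses, amount 188): Expenses=13 Payables=-13
After txn 3 (Dr Expenses, Cr Payables, amount 65): Expenses=78 Payables=-78
After txn 4 (Dr Expenses, Cr Inventory, amount 450): Expenses=528 Inventory=-450 Payables=-78
After txn 5 (Dr Payables, Cr Inventory, amount 151): Expenses=528 Inventory=-601 Payables=73
After txn 6 (Dr Expenses, Cr Inventory, amount 394): Expenses=922 Inventory=-995 Payables=73
After txn 7 (Dr Payables, Cr Inventory, amount 217): Expenses=922 Inventory=-1212 Payables=290
After txn 8 (Dr Expenses, Cr Inventory, amount 117): Expenses=1039 Inventory=-1329 Payables=290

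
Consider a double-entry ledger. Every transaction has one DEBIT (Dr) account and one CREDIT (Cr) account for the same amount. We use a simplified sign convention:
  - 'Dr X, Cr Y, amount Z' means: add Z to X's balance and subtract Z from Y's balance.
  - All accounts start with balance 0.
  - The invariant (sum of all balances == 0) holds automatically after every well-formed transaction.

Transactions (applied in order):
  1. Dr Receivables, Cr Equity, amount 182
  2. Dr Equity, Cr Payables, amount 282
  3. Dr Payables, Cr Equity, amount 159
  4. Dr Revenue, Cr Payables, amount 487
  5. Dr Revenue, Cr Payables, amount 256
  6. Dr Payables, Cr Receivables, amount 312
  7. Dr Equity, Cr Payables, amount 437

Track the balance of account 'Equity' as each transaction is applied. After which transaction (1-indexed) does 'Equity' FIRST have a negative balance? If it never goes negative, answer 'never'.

Answer: 1

Derivation:
After txn 1: Equity=-182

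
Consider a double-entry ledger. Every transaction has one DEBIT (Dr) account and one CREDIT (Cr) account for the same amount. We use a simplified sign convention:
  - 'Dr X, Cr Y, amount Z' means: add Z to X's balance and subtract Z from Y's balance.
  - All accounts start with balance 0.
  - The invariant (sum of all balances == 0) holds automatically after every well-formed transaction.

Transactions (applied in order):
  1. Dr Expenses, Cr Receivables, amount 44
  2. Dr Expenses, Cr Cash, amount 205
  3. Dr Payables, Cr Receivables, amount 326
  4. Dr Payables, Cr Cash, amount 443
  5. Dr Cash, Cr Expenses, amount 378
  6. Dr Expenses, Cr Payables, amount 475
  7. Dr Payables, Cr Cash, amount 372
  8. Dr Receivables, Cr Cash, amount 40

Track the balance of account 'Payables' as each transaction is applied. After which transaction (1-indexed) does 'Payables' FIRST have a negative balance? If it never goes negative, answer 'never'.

Answer: never

Derivation:
After txn 1: Payables=0
After txn 2: Payables=0
After txn 3: Payables=326
After txn 4: Payables=769
After txn 5: Payables=769
After txn 6: Payables=294
After txn 7: Payables=666
After txn 8: Payables=666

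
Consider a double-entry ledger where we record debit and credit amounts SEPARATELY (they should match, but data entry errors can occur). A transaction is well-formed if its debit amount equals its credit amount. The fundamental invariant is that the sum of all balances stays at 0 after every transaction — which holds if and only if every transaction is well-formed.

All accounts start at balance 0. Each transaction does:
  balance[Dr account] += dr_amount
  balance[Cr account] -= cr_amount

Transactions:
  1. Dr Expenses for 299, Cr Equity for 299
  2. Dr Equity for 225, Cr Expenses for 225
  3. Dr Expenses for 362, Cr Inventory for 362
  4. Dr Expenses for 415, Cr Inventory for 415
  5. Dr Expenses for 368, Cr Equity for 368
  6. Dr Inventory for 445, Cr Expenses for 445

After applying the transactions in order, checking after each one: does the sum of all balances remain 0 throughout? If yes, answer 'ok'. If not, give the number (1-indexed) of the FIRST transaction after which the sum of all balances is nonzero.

Answer: ok

Derivation:
After txn 1: dr=299 cr=299 sum_balances=0
After txn 2: dr=225 cr=225 sum_balances=0
After txn 3: dr=362 cr=362 sum_balances=0
After txn 4: dr=415 cr=415 sum_balances=0
After txn 5: dr=368 cr=368 sum_balances=0
After txn 6: dr=445 cr=445 sum_balances=0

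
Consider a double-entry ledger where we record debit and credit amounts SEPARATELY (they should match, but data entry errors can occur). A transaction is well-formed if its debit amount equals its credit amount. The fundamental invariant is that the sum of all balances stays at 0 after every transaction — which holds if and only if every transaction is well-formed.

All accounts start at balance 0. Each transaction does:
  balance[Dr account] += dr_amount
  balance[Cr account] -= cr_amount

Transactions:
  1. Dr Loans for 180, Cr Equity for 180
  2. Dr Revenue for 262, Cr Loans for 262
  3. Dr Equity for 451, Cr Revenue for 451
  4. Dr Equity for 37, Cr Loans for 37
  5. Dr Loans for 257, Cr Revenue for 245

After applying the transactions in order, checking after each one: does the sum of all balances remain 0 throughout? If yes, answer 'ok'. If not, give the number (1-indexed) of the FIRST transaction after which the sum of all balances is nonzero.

After txn 1: dr=180 cr=180 sum_balances=0
After txn 2: dr=262 cr=262 sum_balances=0
After txn 3: dr=451 cr=451 sum_balances=0
After txn 4: dr=37 cr=37 sum_balances=0
After txn 5: dr=257 cr=245 sum_balances=12

Answer: 5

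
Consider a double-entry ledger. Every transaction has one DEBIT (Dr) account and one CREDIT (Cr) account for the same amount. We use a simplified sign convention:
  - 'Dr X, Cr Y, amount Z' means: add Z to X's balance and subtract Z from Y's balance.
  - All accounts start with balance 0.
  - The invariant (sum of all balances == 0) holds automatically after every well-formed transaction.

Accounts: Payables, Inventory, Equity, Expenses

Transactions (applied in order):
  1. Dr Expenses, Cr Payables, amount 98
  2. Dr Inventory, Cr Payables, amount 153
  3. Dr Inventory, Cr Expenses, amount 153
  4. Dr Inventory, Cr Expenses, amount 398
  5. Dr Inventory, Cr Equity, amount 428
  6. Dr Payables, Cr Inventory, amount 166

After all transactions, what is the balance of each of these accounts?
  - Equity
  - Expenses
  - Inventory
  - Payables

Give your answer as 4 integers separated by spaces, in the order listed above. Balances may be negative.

After txn 1 (Dr Expenses, Cr Payables, amount 98): Expenses=98 Payables=-98
After txn 2 (Dr Inventory, Cr Payables, amount 153): Expenses=98 Inventory=153 Payables=-251
After txn 3 (Dr Inventory, Cr Expenses, amount 153): Expenses=-55 Inventory=306 Payables=-251
After txn 4 (Dr Inventory, Cr Expenses, amount 398): Expenses=-453 Inventory=704 Payables=-251
After txn 5 (Dr Inventory, Cr Equity, amount 428): Equity=-428 Expenses=-453 Inventory=1132 Payables=-251
After txn 6 (Dr Payables, Cr Inventory, amount 166): Equity=-428 Expenses=-453 Inventory=966 Payables=-85

Answer: -428 -453 966 -85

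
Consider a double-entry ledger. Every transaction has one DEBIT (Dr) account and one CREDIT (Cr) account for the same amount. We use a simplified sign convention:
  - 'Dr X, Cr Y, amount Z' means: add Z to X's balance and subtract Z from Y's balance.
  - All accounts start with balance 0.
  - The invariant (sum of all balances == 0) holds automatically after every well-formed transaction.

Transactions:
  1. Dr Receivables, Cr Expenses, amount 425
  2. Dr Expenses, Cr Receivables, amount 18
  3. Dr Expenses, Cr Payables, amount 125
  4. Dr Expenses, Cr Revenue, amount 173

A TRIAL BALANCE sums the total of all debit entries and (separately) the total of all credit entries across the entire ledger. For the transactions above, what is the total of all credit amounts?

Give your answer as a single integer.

Txn 1: credit+=425
Txn 2: credit+=18
Txn 3: credit+=125
Txn 4: credit+=173
Total credits = 741

Answer: 741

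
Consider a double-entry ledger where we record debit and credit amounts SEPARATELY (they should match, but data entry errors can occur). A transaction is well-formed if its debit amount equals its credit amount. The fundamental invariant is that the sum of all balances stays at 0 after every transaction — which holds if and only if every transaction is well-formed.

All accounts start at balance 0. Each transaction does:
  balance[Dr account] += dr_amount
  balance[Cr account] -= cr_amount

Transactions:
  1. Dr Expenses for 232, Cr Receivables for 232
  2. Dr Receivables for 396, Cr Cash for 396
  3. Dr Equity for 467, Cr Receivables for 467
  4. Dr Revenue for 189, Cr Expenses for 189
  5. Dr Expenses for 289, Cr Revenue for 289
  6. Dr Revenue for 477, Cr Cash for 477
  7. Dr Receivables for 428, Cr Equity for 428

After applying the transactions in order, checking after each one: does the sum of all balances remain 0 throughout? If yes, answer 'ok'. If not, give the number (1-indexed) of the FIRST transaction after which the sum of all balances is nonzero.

Answer: ok

Derivation:
After txn 1: dr=232 cr=232 sum_balances=0
After txn 2: dr=396 cr=396 sum_balances=0
After txn 3: dr=467 cr=467 sum_balances=0
After txn 4: dr=189 cr=189 sum_balances=0
After txn 5: dr=289 cr=289 sum_balances=0
After txn 6: dr=477 cr=477 sum_balances=0
After txn 7: dr=428 cr=428 sum_balances=0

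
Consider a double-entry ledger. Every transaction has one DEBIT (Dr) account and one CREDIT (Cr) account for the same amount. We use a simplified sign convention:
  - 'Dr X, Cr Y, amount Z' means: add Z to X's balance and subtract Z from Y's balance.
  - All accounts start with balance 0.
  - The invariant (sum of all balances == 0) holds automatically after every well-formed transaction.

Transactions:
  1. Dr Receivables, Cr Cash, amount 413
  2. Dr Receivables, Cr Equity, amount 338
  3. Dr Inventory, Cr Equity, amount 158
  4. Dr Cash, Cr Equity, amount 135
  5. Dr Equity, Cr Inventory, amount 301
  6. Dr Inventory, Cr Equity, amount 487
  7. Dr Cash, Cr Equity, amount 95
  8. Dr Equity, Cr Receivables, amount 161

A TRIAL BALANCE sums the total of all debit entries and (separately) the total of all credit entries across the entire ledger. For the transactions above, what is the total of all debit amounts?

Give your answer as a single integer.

Answer: 2088

Derivation:
Txn 1: debit+=413
Txn 2: debit+=338
Txn 3: debit+=158
Txn 4: debit+=135
Txn 5: debit+=301
Txn 6: debit+=487
Txn 7: debit+=95
Txn 8: debit+=161
Total debits = 2088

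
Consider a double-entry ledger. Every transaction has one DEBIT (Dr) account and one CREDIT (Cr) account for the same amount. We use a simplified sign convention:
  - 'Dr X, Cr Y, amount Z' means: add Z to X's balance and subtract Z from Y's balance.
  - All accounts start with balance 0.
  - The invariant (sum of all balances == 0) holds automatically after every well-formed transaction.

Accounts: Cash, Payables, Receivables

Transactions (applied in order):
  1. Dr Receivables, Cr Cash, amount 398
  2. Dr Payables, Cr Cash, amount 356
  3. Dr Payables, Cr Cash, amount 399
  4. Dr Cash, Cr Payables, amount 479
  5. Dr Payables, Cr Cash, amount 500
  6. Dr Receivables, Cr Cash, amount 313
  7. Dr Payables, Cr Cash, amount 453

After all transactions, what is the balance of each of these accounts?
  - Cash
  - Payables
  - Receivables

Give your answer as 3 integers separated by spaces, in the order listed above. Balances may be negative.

After txn 1 (Dr Receivables, Cr Cash, amount 398): Cash=-398 Receivables=398
After txn 2 (Dr Payables, Cr Cash, amount 356): Cash=-754 Payables=356 Receivables=398
After txn 3 (Dr Payables, Cr Cash, amount 399): Cash=-1153 Payables=755 Receivables=398
After txn 4 (Dr Cash, Cr Payables, amount 479): Cash=-674 Payables=276 Receivables=398
After txn 5 (Dr Payables, Cr Cash, amount 500): Cash=-1174 Payables=776 Receivables=398
After txn 6 (Dr Receivables, Cr Cash, amount 313): Cash=-1487 Payables=776 Receivables=711
After txn 7 (Dr Payables, Cr Cash, amount 453): Cash=-1940 Payables=1229 Receivables=711

Answer: -1940 1229 711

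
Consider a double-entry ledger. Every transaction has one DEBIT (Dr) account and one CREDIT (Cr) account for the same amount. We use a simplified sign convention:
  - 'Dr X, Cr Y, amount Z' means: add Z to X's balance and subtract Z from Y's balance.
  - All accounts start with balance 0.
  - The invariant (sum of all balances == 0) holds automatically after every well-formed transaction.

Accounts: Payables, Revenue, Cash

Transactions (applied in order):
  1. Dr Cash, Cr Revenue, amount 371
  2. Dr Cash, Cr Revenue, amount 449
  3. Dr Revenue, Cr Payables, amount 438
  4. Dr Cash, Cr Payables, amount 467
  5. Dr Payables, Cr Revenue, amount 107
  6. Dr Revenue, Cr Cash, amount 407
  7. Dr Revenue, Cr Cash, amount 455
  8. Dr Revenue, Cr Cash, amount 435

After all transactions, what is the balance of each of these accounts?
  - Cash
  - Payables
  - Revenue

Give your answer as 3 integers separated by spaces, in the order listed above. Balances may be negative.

Answer: -10 -798 808

Derivation:
After txn 1 (Dr Cash, Cr Revenue, amount 371): Cash=371 Revenue=-371
After txn 2 (Dr Cash, Cr Revenue, amount 449): Cash=820 Revenue=-820
After txn 3 (Dr Revenue, Cr Payables, amount 438): Cash=820 Payables=-438 Revenue=-382
After txn 4 (Dr Cash, Cr Payables, amount 467): Cash=1287 Payables=-905 Revenue=-382
After txn 5 (Dr Payables, Cr Revenue, amount 107): Cash=1287 Payables=-798 Revenue=-489
After txn 6 (Dr Revenue, Cr Cash, amount 407): Cash=880 Payables=-798 Revenue=-82
After txn 7 (Dr Revenue, Cr Cash, amount 455): Cash=425 Payables=-798 Revenue=373
After txn 8 (Dr Revenue, Cr Cash, amount 435): Cash=-10 Payables=-798 Revenue=808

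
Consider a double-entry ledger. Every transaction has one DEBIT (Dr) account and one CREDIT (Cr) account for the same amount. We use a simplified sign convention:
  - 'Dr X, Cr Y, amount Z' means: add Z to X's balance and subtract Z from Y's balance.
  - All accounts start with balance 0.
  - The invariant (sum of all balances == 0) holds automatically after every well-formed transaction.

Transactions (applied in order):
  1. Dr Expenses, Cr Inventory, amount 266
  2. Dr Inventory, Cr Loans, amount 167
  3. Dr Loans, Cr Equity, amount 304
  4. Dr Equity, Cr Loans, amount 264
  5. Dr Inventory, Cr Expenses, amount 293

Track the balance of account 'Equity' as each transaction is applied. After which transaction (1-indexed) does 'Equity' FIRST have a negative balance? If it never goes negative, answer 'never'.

After txn 1: Equity=0
After txn 2: Equity=0
After txn 3: Equity=-304

Answer: 3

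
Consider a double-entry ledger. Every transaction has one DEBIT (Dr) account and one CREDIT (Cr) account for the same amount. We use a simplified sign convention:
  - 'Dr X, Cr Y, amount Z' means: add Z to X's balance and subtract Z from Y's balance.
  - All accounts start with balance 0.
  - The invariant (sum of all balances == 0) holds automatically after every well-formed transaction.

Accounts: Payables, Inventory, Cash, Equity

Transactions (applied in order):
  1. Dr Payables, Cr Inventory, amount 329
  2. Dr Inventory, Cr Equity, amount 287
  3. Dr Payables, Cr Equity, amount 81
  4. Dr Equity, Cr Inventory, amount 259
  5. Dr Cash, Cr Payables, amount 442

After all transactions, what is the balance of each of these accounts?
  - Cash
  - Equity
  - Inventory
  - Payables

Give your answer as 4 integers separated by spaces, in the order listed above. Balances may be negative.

Answer: 442 -109 -301 -32

Derivation:
After txn 1 (Dr Payables, Cr Inventory, amount 329): Inventory=-329 Payables=329
After txn 2 (Dr Inventory, Cr Equity, amount 287): Equity=-287 Inventory=-42 Payables=329
After txn 3 (Dr Payables, Cr Equity, amount 81): Equity=-368 Inventory=-42 Payables=410
After txn 4 (Dr Equity, Cr Inventory, amount 259): Equity=-109 Inventory=-301 Payables=410
After txn 5 (Dr Cash, Cr Payables, amount 442): Cash=442 Equity=-109 Inventory=-301 Payables=-32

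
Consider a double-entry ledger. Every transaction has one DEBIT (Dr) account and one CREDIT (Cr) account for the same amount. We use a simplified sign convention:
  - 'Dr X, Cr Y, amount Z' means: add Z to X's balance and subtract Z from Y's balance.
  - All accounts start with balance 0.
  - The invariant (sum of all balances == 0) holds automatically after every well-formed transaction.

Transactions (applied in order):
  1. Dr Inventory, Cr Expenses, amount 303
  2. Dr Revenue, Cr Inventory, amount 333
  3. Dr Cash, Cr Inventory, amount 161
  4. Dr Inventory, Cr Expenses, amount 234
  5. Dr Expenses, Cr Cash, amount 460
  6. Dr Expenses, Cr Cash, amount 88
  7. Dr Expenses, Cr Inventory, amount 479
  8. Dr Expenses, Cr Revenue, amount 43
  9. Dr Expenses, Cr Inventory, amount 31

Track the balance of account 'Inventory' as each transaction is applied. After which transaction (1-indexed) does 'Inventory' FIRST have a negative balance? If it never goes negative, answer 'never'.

After txn 1: Inventory=303
After txn 2: Inventory=-30

Answer: 2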